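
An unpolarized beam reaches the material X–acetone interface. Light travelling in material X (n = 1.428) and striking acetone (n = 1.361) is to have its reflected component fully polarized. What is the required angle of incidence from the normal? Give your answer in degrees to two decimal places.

Brewster's condition: tan θ_B = n₂/n₁ = 1.361/1.428 = 0.9531. Taking the arctangent, θ_B = 43.62°.

θ_B ≈ 43.62°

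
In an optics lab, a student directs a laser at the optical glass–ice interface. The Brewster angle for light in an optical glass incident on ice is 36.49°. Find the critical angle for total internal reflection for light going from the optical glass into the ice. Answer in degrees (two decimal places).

From Brewster, n₂/n₁ = tan θ_B = tan 36.49° = 0.7397.
Then sin θ_c = n₂/n₁ = 0.7397, so θ_c = arcsin 0.7397 = 47.71°.

θ_c ≈ 47.71°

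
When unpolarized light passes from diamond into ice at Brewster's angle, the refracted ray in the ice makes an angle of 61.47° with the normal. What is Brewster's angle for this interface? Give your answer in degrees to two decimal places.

θ_B ≈ 28.53°

At Brewster's angle the reflected and refracted rays are perpendicular, so θ_B + θ_t = 90°.
θ_B = 90° − 61.47° = 28.53°.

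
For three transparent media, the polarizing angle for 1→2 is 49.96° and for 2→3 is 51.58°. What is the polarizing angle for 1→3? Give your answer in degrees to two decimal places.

θ_B ≈ 56.32°

Each Brewster angle gives a ratio: n₂/n₁ = tan 49.96° = 1.1901, n₃/n₂ = tan 51.58° = 1.2608.
So n₃/n₁ = (n₂/n₁)(n₃/n₂) = 1.1901 × 1.2608 = 1.5004.
θ_B(1→3) = arctan(1.5004) = 56.32°.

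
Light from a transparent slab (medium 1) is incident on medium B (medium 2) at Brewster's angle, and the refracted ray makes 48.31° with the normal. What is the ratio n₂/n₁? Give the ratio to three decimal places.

n₂/n₁ ≈ 0.891

θ_B + θ_t = 90°, so θ_B = 90° − 48.31° = 41.69°.
Then n₂/n₁ = tan θ_B = tan 41.69° = 0.891.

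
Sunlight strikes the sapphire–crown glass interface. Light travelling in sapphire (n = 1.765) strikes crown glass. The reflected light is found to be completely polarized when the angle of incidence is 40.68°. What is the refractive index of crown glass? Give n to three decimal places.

n ≈ 1.517

At the Brewster angle, tan θ_B = n₂/n₁ with n₁ on the incident side (sapphire) and n₂ on the transmitted side (crown glass).
n₂ = n₁ tan θ_B = 1.765 × tan 40.68° = 1.517.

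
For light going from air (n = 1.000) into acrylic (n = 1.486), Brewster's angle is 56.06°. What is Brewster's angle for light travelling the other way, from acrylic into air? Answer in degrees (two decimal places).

The two Brewster angles are complementary: θ_B' = 90° − θ_B = 90° − 56.06° = 33.94°.

θ_B' ≈ 33.94°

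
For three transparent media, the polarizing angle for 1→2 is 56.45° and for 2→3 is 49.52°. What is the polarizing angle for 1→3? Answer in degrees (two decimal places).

tan θ_B(1→2) = n₂/n₁ = tan 56.45° = 1.5080.
tan θ_B(2→3) = n₃/n₂ = tan 49.52° = 1.1717.
Multiplying, n₃/n₁ = 1.5080 × 1.1717 = 1.7669, and θ_B(1→3) = arctan 1.7669 = 60.49°.

θ_B ≈ 60.49°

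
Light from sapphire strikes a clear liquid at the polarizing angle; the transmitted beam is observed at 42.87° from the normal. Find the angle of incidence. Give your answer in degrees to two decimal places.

θ_B ≈ 47.13°

Brewster's condition makes the reflected and refracted beams perpendicular: θ_B + θ_t = 90°.
θ_B = 90° − 42.87° = 47.13°.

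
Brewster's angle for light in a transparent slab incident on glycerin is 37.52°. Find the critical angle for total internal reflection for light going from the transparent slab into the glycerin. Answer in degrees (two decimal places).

θ_c ≈ 50.16°

From Brewster, n₂/n₁ = tan θ_B = tan 37.52° = 0.7679.
Then sin θ_c = n₂/n₁ = 0.7679, so θ_c = arcsin 0.7679 = 50.16°.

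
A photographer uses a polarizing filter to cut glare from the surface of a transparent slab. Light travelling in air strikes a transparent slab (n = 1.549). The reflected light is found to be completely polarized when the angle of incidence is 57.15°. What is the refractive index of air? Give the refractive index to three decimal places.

Brewster's law: tan θ_B = n₂/n₁ (light incident in air, refracted into a transparent slab).
n₁ = n₂ / tan θ_B = 1.549 / tan 57.15° = 1.000.

n ≈ 1.000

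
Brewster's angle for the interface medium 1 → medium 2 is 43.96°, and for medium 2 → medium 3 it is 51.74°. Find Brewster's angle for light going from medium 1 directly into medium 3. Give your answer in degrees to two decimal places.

θ_B ≈ 50.72°

n₂/n₁ = tan 43.96° = 0.9643 and n₃/n₂ = tan 51.74° = 1.2680.
Multiplying, n₃/n₁ = 0.9643 × 1.2680 = 1.2228, and θ_B(1→3) = arctan 1.2228 = 50.72°.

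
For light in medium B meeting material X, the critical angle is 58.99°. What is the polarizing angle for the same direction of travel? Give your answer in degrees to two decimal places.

n₂/n₁ = sin θ_c = sin 58.99° = 0.8571.
tan θ_B equals the same ratio, so θ_B = arctan(0.8571) = 40.60°.

θ_B ≈ 40.60°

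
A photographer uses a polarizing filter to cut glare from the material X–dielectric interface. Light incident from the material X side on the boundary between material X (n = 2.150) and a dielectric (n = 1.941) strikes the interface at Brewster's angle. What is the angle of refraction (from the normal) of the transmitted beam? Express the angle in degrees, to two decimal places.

θ_B = arctan(n₂/n₁) = arctan(1.941/2.150) = 42.08°.
The refracted ray is perpendicular to the reflected ray, so θ_t = 90° − θ_B = 47.92°.

θ_t ≈ 47.92°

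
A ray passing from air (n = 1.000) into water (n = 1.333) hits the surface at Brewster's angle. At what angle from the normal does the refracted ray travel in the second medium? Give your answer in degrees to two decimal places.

θ_t ≈ 36.88°

tan θ_B = n₂/n₁ = 1.333/1.000 = 1.3330, so θ_B = 53.12°.
At Brewster's angle the reflected and refracted rays are perpendicular, so θ_t = 90° − θ_B = 90° − 53.12° = 36.88°.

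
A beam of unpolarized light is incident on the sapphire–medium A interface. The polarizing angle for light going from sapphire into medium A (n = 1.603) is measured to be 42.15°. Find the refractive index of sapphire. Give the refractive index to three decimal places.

Brewster's law: tan θ_B = n₂/n₁ (light incident in sapphire, refracted into medium A).
n₁ = n₂ / tan θ_B = 1.603 / tan 42.15° = 1.771.

n ≈ 1.771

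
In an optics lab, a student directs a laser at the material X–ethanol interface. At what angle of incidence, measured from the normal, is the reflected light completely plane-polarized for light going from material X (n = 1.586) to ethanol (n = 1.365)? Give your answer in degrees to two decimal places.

Brewster's condition: tan θ_B = n₂/n₁ = 1.365/1.586 = 0.8607. Taking the arctangent, θ_B = 40.72°.

θ_B ≈ 40.72°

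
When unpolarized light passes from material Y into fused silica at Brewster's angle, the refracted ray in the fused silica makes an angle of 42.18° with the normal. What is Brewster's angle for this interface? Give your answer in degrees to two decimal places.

At Brewster's angle the reflected and refracted rays are perpendicular, so θ_B + θ_t = 90°.
θ_B = 90° − 42.18° = 47.82°.

θ_B ≈ 47.82°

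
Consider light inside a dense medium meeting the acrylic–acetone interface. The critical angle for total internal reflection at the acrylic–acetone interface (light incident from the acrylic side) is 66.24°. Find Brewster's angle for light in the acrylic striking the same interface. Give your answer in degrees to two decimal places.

θ_B ≈ 42.47°

At the critical angle sin θ_c = n₂/n₁, giving n₂/n₁ = sin 66.24° = 0.9152.
Then tan θ_B = n₂/n₁ = 0.9152, so θ_B = arctan 0.9152 = 42.47°.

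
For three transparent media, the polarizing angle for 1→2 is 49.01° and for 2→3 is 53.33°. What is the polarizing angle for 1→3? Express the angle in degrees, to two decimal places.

θ_B ≈ 57.10°

tan θ_B(1→2) = n₂/n₁ = tan 49.01° = 1.1508.
tan θ_B(2→3) = n₃/n₂ = tan 53.33° = 1.3431.
n₃/n₁ = 1.5456. Then tan θ_B(1→3) = n₃/n₁, so θ_B(1→3) = arctan(1.5456) = 57.10°.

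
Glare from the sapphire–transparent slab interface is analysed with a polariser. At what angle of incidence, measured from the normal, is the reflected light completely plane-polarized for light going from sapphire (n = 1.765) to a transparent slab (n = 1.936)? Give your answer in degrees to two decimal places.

tan θ_B = n₂/n₁ = 1.936/1.765 = 1.0969.
So θ_B = arctan 1.0969 = 47.65°.

θ_B ≈ 47.65°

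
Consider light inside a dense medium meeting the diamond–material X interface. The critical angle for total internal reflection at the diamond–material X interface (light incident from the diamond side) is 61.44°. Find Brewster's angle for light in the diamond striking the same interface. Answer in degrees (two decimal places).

θ_B ≈ 41.29°

At the critical angle sin θ_c = n₂/n₁, giving n₂/n₁ = sin 61.44° = 0.8783.
Then tan θ_B = n₂/n₁ = 0.8783, so θ_B = arctan 0.8783 = 41.29°.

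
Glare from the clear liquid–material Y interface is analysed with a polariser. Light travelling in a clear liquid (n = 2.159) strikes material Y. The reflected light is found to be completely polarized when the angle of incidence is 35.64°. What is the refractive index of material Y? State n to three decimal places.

n ≈ 1.548

Full polarization of the reflected beam means tan θ_B = n₂/n₁, where n₁ is the incident medium (a clear liquid).
n₂ = n₁ tan θ_B = 2.159 × tan 35.64° = 1.548.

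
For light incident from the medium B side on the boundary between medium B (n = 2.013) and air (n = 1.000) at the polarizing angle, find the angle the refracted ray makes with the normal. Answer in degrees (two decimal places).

θ_B = arctan(n₂/n₁) = arctan(1.000/2.013) = 26.42°.
The refracted ray is perpendicular to the reflected ray, so θ_t = 90° − θ_B = 63.58°.

θ_t ≈ 63.58°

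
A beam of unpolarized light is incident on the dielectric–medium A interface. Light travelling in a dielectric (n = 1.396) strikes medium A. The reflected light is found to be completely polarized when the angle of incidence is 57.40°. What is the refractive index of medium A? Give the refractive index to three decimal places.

n ≈ 2.183

Full polarization of the reflected beam means tan θ_B = n₂/n₁, where n₁ is the incident medium (a dielectric).
n₂ = n₁ tan θ_B = 1.396 × tan 57.40° = 2.183.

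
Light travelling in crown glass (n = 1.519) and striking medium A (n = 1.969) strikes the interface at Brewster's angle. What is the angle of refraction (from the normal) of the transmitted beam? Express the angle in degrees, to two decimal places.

tan θ_B = n₂/n₁ = 1.969/1.519 = 1.2962, so θ_B = 52.35°.
At Brewster's angle the reflected and refracted rays are perpendicular, so θ_t = 90° − θ_B = 90° − 52.35° = 37.65°.

θ_t ≈ 37.65°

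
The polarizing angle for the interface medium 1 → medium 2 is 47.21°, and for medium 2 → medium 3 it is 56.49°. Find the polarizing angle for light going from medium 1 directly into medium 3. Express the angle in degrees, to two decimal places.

Each Brewster angle gives a ratio: n₂/n₁ = tan 47.21° = 1.0803, n₃/n₂ = tan 56.49° = 1.5103.
n₃/n₁ = 1.6315. Then tan θ_B(1→3) = n₃/n₁, so θ_B(1→3) = arctan(1.6315) = 58.49°.

θ_B ≈ 58.49°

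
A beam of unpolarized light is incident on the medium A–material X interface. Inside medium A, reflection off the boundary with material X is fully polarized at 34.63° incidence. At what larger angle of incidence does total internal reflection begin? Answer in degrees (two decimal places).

n₂/n₁ = tan 34.63° = 0.6906; the critical angle satisfies sin θ_c = n₂/n₁.
θ_c = arcsin(0.6906) = 43.68°.

θ_c ≈ 43.68°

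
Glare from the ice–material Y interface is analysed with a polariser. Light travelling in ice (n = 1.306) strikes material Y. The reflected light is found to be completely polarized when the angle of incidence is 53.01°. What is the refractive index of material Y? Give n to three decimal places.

Brewster's law: tan θ_B = n₂/n₁ (light incident in ice, refracted into material Y).
n₂ = n₁ tan θ_B = 1.306 × tan 53.01° = 1.734.

n ≈ 1.734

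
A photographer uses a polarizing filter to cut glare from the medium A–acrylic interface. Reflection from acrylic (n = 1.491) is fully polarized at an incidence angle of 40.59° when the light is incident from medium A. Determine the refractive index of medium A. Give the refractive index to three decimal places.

Full polarization of the reflected beam means tan θ_B = n₂/n₁, where n₁ is the incident medium (medium A).
n₁ = n₂ / tan θ_B = 1.491 / tan 40.59° = 1.740.

n ≈ 1.740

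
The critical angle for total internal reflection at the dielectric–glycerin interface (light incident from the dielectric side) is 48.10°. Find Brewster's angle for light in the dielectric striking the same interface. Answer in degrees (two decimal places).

sin θ_c = n₂/n₁, so n₂/n₁ = sin 48.10° = 0.7443.
Brewster: tan θ_B = n₂/n₁ = 0.7443.
θ_B = arctan(0.7443) = 36.66°.

θ_B ≈ 36.66°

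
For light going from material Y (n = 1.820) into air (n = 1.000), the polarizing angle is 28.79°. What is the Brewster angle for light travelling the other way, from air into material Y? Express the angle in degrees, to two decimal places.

tan θ_B' = n₁/n₂ = 1/tan θ_B, so θ_B' = 90° − θ_B.
θ_B' = 90° − 28.79° = 61.21°.

θ_B' ≈ 61.21°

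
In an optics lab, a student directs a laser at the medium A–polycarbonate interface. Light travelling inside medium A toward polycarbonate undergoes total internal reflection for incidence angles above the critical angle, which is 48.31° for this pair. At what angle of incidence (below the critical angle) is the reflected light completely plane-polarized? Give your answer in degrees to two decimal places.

sin θ_c = n₂/n₁, so n₂/n₁ = sin 48.31° = 0.7468.
Brewster: tan θ_B = n₂/n₁ = 0.7468.
θ_B = arctan(0.7468) = 36.75°.

θ_B ≈ 36.75°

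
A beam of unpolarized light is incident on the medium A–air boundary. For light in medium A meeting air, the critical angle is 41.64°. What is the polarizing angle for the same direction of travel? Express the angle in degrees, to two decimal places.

θ_B ≈ 33.60°

sin θ_c = n₂/n₁, so n₂/n₁ = sin 41.64° = 0.6644.
Brewster: tan θ_B = n₂/n₁ = 0.6644.
θ_B = arctan(0.6644) = 33.60°.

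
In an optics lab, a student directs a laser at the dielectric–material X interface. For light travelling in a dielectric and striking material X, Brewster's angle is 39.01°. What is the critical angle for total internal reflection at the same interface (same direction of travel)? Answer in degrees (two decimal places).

θ_c ≈ 54.10°

n₂/n₁ = tan 39.01° = 0.8101; the critical angle satisfies sin θ_c = n₂/n₁.
θ_c = arcsin(0.8101) = 54.10°.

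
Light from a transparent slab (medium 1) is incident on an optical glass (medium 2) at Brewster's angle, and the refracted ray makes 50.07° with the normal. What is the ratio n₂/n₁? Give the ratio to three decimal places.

At Brewster incidence θ_B = 90° − θ_t = 90° − 50.07° = 39.93°.
Then n₂/n₁ = tan θ_B = tan 39.93° = 0.837.

n₂/n₁ ≈ 0.837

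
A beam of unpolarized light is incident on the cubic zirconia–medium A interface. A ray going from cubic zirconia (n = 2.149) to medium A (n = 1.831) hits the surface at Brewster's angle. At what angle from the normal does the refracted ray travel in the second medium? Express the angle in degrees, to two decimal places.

θ_B = arctan(n₂/n₁) = arctan(1.831/2.149) = 40.43°.
At Brewster's angle the reflected and refracted rays are perpendicular, so θ_t = 90° − θ_B = 90° − 40.43° = 49.57°.

θ_t ≈ 49.57°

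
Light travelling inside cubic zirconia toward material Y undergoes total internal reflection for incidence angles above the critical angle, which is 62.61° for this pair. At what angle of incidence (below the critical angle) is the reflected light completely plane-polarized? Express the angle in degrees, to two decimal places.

θ_B ≈ 41.60°

n₂/n₁ = sin θ_c = sin 62.61° = 0.8879.
tan θ_B equals the same ratio, so θ_B = arctan(0.8879) = 41.60°.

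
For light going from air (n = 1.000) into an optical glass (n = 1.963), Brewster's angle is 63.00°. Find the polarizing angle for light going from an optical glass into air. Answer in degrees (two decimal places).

The two Brewster angles are complementary: θ_B' = 90° − θ_B = 90° − 63.00° = 27.00°.

θ_B' ≈ 27.00°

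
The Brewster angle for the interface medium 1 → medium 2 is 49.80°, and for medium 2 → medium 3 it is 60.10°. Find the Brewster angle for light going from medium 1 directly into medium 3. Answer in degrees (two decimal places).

n₂/n₁ = tan 49.80° = 1.1833 and n₃/n₂ = tan 60.10° = 1.7391.
So n₃/n₁ = (n₂/n₁)(n₃/n₂) = 1.1833 × 1.7391 = 2.0579.
θ_B(1→3) = arctan(2.0579) = 64.08°.

θ_B ≈ 64.08°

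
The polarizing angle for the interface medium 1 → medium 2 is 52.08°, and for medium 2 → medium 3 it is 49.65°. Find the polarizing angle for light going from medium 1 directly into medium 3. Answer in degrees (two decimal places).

Each Brewster angle gives a ratio: n₂/n₁ = tan 52.08° = 1.2836, n₃/n₂ = tan 49.65° = 1.1771.
So n₃/n₁ = (n₂/n₁)(n₃/n₂) = 1.2836 × 1.1771 = 1.5109.
θ_B(1→3) = arctan(1.5109) = 56.50°.

θ_B ≈ 56.50°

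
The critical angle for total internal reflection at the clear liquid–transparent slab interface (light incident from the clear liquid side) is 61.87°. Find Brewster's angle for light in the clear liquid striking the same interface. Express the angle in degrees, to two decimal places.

sin θ_c = n₂/n₁, so n₂/n₁ = sin 61.87° = 0.8819.
Brewster: tan θ_B = n₂/n₁ = 0.8819.
θ_B = arctan(0.8819) = 41.41°.

θ_B ≈ 41.41°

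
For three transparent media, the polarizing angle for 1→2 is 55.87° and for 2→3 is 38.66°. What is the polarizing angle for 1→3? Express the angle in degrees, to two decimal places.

Each Brewster angle gives a ratio: n₂/n₁ = tan 55.87° = 1.4753, n₃/n₂ = tan 38.66° = 0.8000.
Multiplying, n₃/n₁ = 1.4753 × 0.8000 = 1.1803, and θ_B(1→3) = arctan 1.1803 = 49.73°.

θ_B ≈ 49.73°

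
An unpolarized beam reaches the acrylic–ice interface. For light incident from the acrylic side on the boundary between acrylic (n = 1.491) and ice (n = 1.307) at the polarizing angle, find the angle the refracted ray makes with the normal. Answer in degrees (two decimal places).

tan θ_B = n₂/n₁ = 1.307/1.491 = 0.8766, so θ_B = 41.24°.
The refracted ray is perpendicular to the reflected ray, so θ_t = 90° − θ_B = 48.76°.

θ_t ≈ 48.76°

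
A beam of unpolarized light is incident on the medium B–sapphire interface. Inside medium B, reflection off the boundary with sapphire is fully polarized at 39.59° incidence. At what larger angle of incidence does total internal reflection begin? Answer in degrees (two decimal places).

θ_c ≈ 55.79°

n₂/n₁ = tan 39.59° = 0.8270; the critical angle satisfies sin θ_c = n₂/n₁.
θ_c = arcsin(0.8270) = 55.79°.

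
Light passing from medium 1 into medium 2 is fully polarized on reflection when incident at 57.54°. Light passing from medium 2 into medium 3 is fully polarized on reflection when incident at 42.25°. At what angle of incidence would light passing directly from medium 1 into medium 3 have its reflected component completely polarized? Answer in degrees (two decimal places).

Each Brewster angle gives a ratio: n₂/n₁ = tan 57.54° = 1.5721, n₃/n₂ = tan 42.25° = 0.9083.
Multiplying, n₃/n₁ = 1.5721 × 0.9083 = 1.4280, and θ_B(1→3) = arctan 1.4280 = 55.00°.

θ_B ≈ 55.00°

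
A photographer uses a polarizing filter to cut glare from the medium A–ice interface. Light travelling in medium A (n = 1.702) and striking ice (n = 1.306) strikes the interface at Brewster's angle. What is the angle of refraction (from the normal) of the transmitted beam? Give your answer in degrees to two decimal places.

θ_t ≈ 52.50°

θ_B = arctan(n₂/n₁) = arctan(1.306/1.702) = 37.50°.
Since θ_B + θ_t = 90° at Brewster incidence, θ_t = 90° − 37.50° = 52.50°.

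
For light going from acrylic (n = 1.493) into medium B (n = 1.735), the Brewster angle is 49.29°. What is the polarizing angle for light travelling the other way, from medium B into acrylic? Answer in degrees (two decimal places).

θ_B' ≈ 40.71°

tan θ_B' = n₁/n₂ = 1/tan θ_B, so θ_B' = 90° − θ_B.
θ_B' = 90° − 49.29° = 40.71°.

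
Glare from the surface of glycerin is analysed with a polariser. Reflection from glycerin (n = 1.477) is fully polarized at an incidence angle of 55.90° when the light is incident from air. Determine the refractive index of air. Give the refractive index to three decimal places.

At Brewster's angle, tan θ_B = n₂/n₁ with n₁ on the incident side (air) and n₂ on the transmitted side (glycerin).
n₁ = n₂ / tan θ_B = 1.477 / tan 55.90° = 1.000.

n ≈ 1.000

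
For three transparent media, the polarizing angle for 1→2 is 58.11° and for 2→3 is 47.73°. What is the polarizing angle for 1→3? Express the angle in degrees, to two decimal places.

tan θ_B(1→2) = n₂/n₁ = tan 58.11° = 1.6072.
tan θ_B(2→3) = n₃/n₂ = tan 47.73° = 1.1001.
n₃/n₁ = 1.7681. Then tan θ_B(1→3) = n₃/n₁, so θ_B(1→3) = arctan(1.7681) = 60.51°.

θ_B ≈ 60.51°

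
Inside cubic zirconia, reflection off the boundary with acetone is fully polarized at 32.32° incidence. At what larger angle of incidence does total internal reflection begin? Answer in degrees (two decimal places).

From Brewster, n₂/n₁ = tan θ_B = tan 32.32° = 0.6327.
Then sin θ_c = n₂/n₁ = 0.6327, so θ_c = arcsin 0.6327 = 39.25°.

θ_c ≈ 39.25°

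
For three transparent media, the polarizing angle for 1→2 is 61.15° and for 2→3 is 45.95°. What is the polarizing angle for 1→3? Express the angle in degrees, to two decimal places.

n₂/n₁ = tan 61.15° = 1.8152 and n₃/n₂ = tan 45.95° = 1.0337.
n₃/n₁ = 1.8765. Then tan θ_B(1→3) = n₃/n₁, so θ_B(1→3) = arctan(1.8765) = 61.95°.

θ_B ≈ 61.95°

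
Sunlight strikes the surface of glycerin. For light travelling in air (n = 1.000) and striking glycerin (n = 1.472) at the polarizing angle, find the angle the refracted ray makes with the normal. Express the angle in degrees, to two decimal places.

First find Brewster's angle: tan θ_B = 1.472/1.000 = 1.4720, giving θ_B = 55.81°.
At Brewster's angle the reflected and refracted rays are perpendicular, so θ_t = 90° − θ_B = 90° − 55.81° = 34.19°.

θ_t ≈ 34.19°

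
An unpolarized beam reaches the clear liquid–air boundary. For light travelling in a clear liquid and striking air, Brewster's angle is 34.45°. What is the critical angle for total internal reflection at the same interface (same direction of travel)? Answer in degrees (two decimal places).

From Brewster, n₂/n₁ = tan θ_B = tan 34.45° = 0.6860.
Then sin θ_c = n₂/n₁ = 0.6860, so θ_c = arcsin 0.6860 = 43.31°.

θ_c ≈ 43.31°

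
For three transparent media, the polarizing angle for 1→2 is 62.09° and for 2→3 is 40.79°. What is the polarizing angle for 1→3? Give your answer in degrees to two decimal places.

Each Brewster angle gives a ratio: n₂/n₁ = tan 62.09° = 1.8879, n₃/n₂ = tan 40.79° = 0.8629.
n₃/n₁ = 1.6290. Then tan θ_B(1→3) = n₃/n₁, so θ_B(1→3) = arctan(1.6290) = 58.46°.

θ_B ≈ 58.46°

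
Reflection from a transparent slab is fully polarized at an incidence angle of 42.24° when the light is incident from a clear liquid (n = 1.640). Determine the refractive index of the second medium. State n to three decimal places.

n ≈ 1.489

Brewster's law: tan θ_B = n₂/n₁ (light incident in a clear liquid, refracted into a transparent slab).
n₂ = n₁ tan θ_B = 1.640 × tan 42.24° = 1.489.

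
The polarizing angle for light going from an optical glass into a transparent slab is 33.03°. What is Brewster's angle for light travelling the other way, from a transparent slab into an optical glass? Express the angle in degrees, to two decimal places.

tan θ_B' = n₁/n₂ = 1/tan θ_B, so θ_B' = 90° − θ_B.
θ_B' = 90° − 33.03° = 56.97°.

θ_B' ≈ 56.97°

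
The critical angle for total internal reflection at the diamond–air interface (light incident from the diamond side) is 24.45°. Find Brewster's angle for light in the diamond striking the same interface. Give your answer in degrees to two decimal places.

n₂/n₁ = sin θ_c = sin 24.45° = 0.4139.
tan θ_B equals the same ratio, so θ_B = arctan(0.4139) = 22.48°.

θ_B ≈ 22.48°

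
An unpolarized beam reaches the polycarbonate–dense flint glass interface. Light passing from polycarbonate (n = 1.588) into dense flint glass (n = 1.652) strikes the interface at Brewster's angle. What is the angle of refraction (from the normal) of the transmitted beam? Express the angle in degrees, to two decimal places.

θ_B = arctan(n₂/n₁) = arctan(1.652/1.588) = 46.13°.
Since θ_B + θ_t = 90° at Brewster incidence, θ_t = 90° − 46.13° = 43.87°.

θ_t ≈ 43.87°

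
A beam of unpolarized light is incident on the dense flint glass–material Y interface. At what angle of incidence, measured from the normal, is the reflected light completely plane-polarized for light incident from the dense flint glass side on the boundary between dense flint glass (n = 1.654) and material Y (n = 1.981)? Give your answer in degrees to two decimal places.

θ_B ≈ 50.14°

Brewster's condition: tan θ_B = n₂/n₁ = 1.981/1.654 = 1.1977. Taking the arctangent, θ_B = 50.14°.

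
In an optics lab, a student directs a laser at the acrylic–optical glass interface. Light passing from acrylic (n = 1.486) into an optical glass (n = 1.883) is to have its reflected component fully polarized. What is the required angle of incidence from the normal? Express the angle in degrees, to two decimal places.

θ_B ≈ 51.72°

Brewster's condition: tan θ_B = n₂/n₁ = 1.883/1.486 = 1.2672.
θ_B = arctan(1.2672) = 51.72°.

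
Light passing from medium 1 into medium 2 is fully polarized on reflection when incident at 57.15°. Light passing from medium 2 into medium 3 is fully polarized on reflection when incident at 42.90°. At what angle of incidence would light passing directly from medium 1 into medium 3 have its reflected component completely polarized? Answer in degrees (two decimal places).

θ_B ≈ 55.21°

n₂/n₁ = tan 57.15° = 1.5487 and n₃/n₂ = tan 42.90° = 0.9293.
n₃/n₁ = 1.4392. Then tan θ_B(1→3) = n₃/n₁, so θ_B(1→3) = arctan(1.4392) = 55.21°.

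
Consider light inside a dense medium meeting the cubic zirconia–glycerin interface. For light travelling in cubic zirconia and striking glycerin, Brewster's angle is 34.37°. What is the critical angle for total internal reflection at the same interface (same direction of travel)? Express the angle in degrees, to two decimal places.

n₂/n₁ = tan 34.37° = 0.6839; the critical angle satisfies sin θ_c = n₂/n₁.
θ_c = arcsin(0.6839) = 43.15°.

θ_c ≈ 43.15°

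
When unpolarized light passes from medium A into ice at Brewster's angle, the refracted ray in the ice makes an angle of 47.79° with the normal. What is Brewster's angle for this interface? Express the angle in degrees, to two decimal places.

θ_B ≈ 42.21°

Since the reflected and refracted rays are at right angles at the polarizing angle, θ_B + θ_t = 90°.
So θ_B = 90° − θ_t = 90° − 47.79° = 42.21°.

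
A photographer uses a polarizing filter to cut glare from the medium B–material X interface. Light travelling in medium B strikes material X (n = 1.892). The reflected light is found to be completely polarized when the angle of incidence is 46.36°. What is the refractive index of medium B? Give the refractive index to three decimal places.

Brewster's law: tan θ_B = n₂/n₁ (light incident in medium B, refracted into material X).
n₁ = n₂ / tan θ_B = 1.892 / tan 46.36° = 1.804.

n ≈ 1.804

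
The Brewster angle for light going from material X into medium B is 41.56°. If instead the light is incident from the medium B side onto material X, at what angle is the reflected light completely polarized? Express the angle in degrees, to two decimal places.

tan θ_B' = n₁/n₂ = 1/tan θ_B, so θ_B' = 90° − θ_B.
θ_B' = 90° − 41.56° = 48.44°.

θ_B' ≈ 48.44°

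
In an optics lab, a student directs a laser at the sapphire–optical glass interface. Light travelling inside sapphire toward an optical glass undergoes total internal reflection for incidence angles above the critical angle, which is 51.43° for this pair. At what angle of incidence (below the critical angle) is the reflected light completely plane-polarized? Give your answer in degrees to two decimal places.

θ_B ≈ 38.02°

At the critical angle sin θ_c = n₂/n₁, giving n₂/n₁ = sin 51.43° = 0.7818.
Then tan θ_B = n₂/n₁ = 0.7818, so θ_B = arctan 0.7818 = 38.02°.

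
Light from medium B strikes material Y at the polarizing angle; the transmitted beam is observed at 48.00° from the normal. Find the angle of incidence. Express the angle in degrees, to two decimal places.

Brewster's condition makes the reflected and refracted beams perpendicular: θ_B + θ_t = 90°.
θ_B = 90° − 48.00° = 42.00°.

θ_B ≈ 42.00°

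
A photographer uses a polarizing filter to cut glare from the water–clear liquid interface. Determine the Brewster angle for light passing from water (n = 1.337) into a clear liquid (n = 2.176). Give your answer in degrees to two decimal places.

θ_B ≈ 58.43°

At Brewster's angle the reflected and refracted rays are perpendicular, which with Snell's law gives tan θ_B = n₂/n₁.
tan θ_B = n₂/n₁ = 2.176/1.337 = 1.6275.
θ_B = arctan(1.6275) = 58.43°.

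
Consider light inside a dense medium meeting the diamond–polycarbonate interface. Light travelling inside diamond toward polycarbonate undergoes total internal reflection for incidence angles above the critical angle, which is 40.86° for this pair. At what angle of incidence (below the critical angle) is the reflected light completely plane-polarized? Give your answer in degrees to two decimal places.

n₂/n₁ = sin θ_c = sin 40.86° = 0.6542.
tan θ_B equals the same ratio, so θ_B = arctan(0.6542) = 33.19°.

θ_B ≈ 33.19°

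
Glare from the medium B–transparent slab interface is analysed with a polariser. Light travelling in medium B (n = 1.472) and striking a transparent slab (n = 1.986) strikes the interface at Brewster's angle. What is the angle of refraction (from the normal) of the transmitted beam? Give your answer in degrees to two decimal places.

θ_t ≈ 36.55°

tan θ_B = n₂/n₁ = 1.986/1.472 = 1.3492, so θ_B = 53.45°.
The refracted ray is perpendicular to the reflected ray, so θ_t = 90° − θ_B = 36.55°.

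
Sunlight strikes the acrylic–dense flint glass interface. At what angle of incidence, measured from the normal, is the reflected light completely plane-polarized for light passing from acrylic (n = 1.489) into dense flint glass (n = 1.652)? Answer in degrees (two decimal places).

θ_B ≈ 47.97°

The reflected p-component vanishes when tan θ_B = n₂/n₁.
Brewster's condition: tan θ_B = n₂/n₁ = 1.652/1.489 = 1.1095. Taking the arctangent, θ_B = 47.97°.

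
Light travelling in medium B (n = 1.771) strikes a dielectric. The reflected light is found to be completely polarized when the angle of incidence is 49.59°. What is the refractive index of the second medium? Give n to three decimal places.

At Brewster's angle, tan θ_B = n₂/n₁ with n₁ on the incident side (medium B) and n₂ on the transmitted side (a dielectric).
n₂ = n₁ tan θ_B = 1.771 × tan 49.59° = 2.080.

n ≈ 2.080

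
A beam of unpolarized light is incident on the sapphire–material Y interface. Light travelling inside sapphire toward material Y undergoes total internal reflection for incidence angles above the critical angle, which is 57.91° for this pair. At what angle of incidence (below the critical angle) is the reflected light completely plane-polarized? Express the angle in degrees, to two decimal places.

θ_B ≈ 40.27°

sin θ_c = n₂/n₁, so n₂/n₁ = sin 57.91° = 0.8472.
Brewster: tan θ_B = n₂/n₁ = 0.8472.
θ_B = arctan(0.8472) = 40.27°.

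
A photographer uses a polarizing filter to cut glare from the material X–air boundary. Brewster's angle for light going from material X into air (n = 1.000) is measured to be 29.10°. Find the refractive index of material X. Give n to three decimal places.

At Brewster's angle, tan θ_B = n₂/n₁ with n₁ on the incident side (material X) and n₂ on the transmitted side (air).
n₁ = n₂ / tan θ_B = 1.000 / tan 29.10° = 1.797.

n ≈ 1.797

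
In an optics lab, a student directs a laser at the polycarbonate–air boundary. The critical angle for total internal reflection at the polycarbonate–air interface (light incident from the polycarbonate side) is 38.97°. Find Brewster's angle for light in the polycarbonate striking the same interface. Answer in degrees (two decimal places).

n₂/n₁ = sin θ_c = sin 38.97° = 0.6289.
tan θ_B equals the same ratio, so θ_B = arctan(0.6289) = 32.17°.

θ_B ≈ 32.17°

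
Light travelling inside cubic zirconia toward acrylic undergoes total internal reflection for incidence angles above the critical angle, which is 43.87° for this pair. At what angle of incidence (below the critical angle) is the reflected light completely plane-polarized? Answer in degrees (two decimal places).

θ_B ≈ 34.72°

At the critical angle sin θ_c = n₂/n₁, giving n₂/n₁ = sin 43.87° = 0.6930.
Then tan θ_B = n₂/n₁ = 0.6930, so θ_B = arctan 0.6930 = 34.72°.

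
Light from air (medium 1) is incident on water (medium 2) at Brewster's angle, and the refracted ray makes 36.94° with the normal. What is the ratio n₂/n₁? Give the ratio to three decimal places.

At Brewster incidence θ_B = 90° − θ_t = 90° − 36.94° = 53.06°.
tan θ_B = n₂/n₁, so n₂/n₁ = tan 53.06° = 1.330.

n₂/n₁ ≈ 1.330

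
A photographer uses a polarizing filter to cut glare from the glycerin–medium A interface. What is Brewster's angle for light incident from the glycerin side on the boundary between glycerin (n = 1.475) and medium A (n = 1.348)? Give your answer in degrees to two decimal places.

θ_B ≈ 42.42°

The reflected p-component vanishes when tan θ_B = n₂/n₁.
Brewster's condition: tan θ_B = n₂/n₁ = 1.348/1.475 = 0.9139.
θ_B = arctan(0.9139) = 42.42°.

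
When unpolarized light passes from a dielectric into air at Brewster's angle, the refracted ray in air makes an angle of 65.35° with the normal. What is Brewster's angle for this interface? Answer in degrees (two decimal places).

Since the reflected and refracted rays are at right angles at the polarizing angle, θ_B + θ_t = 90°.
θ_B = 90° − 65.35° = 24.65°.

θ_B ≈ 24.65°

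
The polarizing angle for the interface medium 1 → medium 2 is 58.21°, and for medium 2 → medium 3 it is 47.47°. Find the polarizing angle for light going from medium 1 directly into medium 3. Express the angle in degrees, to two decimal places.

θ_B ≈ 60.38°

tan θ_B(1→2) = n₂/n₁ = tan 58.21° = 1.6135.
tan θ_B(2→3) = n₃/n₂ = tan 47.47° = 1.0902.
Multiplying, n₃/n₁ = 1.6135 × 1.0902 = 1.7589, and θ_B(1→3) = arctan 1.7589 = 60.38°.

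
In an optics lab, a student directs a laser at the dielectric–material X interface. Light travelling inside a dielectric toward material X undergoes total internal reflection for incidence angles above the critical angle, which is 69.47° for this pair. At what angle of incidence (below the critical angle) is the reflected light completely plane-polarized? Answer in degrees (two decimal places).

sin θ_c = n₂/n₁, so n₂/n₁ = sin 69.47° = 0.9365.
Brewster: tan θ_B = n₂/n₁ = 0.9365.
θ_B = arctan(0.9365) = 43.12°.

θ_B ≈ 43.12°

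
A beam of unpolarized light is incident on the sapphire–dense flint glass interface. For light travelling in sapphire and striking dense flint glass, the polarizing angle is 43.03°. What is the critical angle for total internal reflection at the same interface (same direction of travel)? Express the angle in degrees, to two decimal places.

θ_c ≈ 68.99°

From Brewster, n₂/n₁ = tan θ_B = tan 43.03° = 0.9335.
Then sin θ_c = n₂/n₁ = 0.9335, so θ_c = arcsin 0.9335 = 68.99°.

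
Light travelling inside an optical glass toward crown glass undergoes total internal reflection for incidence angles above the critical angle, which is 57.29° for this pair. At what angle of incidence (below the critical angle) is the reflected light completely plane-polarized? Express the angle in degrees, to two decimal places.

θ_B ≈ 40.08°

sin θ_c = n₂/n₁, so n₂/n₁ = sin 57.29° = 0.8414.
Brewster: tan θ_B = n₂/n₁ = 0.8414.
θ_B = arctan(0.8414) = 40.08°.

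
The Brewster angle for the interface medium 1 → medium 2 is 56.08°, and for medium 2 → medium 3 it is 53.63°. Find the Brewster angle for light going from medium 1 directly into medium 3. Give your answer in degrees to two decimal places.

θ_B ≈ 63.65°

n₂/n₁ = tan 56.08° = 1.4870 and n₃/n₂ = tan 53.63° = 1.3579.
Multiplying, n₃/n₁ = 1.4870 × 1.3579 = 2.0192, and θ_B(1→3) = arctan 2.0192 = 63.65°.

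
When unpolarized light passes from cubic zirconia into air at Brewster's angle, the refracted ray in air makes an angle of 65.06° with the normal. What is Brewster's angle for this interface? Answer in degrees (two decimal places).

θ_B ≈ 24.94°

Brewster's condition makes the reflected and refracted beams perpendicular: θ_B + θ_t = 90°.
θ_B = 90° − 65.06° = 24.94°.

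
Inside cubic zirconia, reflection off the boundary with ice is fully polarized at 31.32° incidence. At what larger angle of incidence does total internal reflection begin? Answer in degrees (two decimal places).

θ_c ≈ 37.48°

n₂/n₁ = tan 31.32° = 0.6085; the critical angle satisfies sin θ_c = n₂/n₁.
θ_c = arcsin(0.6085) = 37.48°.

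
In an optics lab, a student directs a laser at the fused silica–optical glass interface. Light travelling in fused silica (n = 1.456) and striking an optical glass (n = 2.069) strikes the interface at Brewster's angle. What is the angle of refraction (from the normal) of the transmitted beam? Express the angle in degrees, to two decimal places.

θ_B = arctan(n₂/n₁) = arctan(2.069/1.456) = 54.87°.
The refracted ray is perpendicular to the reflected ray, so θ_t = 90° − θ_B = 35.13°.

θ_t ≈ 35.13°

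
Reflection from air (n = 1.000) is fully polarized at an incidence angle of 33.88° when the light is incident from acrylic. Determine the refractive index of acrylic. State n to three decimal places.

At Brewster's angle, tan θ_B = n₂/n₁ with n₁ on the incident side (acrylic) and n₂ on the transmitted side (air).
n₁ = n₂ / tan θ_B = 1.000 / tan 33.88° = 1.489.

n ≈ 1.489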